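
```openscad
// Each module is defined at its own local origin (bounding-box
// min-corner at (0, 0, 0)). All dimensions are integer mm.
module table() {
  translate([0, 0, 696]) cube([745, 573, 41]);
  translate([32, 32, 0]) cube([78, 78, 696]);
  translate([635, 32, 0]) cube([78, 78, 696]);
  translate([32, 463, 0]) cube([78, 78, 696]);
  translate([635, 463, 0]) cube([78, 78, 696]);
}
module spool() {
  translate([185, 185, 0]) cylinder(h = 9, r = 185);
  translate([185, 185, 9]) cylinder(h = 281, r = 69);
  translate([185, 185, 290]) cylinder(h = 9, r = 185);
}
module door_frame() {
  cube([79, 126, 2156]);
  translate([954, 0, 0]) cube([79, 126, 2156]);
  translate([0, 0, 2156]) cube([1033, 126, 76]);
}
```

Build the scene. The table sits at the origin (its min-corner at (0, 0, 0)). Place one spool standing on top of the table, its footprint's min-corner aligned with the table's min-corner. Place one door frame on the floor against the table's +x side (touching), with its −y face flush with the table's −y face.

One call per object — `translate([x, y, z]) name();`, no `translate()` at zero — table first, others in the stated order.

table();
translate([0, 0, 737]) spool();
translate([745, 0, 0]) door_frame();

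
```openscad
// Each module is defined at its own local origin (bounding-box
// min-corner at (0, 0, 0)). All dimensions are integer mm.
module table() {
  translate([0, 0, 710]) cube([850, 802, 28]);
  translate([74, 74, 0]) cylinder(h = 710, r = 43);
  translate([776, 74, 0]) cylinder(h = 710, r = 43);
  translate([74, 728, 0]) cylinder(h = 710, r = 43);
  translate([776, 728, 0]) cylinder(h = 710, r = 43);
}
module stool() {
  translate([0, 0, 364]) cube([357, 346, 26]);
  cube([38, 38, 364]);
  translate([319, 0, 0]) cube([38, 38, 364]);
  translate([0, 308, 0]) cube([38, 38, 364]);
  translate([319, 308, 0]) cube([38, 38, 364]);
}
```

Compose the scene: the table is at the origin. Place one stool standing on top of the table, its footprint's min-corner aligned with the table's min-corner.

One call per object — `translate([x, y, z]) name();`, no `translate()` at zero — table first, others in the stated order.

table();
translate([0, 0, 738]) stool();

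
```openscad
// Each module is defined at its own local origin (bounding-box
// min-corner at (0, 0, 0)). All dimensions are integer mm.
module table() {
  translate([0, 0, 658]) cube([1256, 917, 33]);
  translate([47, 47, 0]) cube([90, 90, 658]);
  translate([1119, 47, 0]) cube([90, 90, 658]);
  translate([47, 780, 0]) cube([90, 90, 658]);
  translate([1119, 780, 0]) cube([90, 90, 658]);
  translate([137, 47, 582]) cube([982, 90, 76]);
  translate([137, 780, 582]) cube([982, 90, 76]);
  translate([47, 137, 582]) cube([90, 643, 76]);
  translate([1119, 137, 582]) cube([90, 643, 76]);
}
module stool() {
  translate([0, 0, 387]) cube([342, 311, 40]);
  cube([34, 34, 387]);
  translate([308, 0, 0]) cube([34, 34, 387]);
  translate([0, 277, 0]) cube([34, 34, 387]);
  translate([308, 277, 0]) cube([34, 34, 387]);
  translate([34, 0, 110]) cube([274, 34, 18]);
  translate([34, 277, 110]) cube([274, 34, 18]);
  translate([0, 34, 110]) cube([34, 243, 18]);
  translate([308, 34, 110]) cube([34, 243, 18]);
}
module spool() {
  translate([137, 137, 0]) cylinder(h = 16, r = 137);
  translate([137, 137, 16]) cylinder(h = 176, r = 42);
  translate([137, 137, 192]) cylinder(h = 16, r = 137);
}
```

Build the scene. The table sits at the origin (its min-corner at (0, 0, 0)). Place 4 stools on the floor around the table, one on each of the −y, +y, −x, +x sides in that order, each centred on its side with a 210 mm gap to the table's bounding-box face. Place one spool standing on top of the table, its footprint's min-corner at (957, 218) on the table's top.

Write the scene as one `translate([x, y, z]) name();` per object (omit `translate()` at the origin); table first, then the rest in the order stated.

table();
translate([457, -521, 0]) stool();
translate([457, 1127, 0]) stool();
translate([-552, 303, 0]) stool();
translate([1466, 303, 0]) stool();
translate([957, 218, 691]) spool();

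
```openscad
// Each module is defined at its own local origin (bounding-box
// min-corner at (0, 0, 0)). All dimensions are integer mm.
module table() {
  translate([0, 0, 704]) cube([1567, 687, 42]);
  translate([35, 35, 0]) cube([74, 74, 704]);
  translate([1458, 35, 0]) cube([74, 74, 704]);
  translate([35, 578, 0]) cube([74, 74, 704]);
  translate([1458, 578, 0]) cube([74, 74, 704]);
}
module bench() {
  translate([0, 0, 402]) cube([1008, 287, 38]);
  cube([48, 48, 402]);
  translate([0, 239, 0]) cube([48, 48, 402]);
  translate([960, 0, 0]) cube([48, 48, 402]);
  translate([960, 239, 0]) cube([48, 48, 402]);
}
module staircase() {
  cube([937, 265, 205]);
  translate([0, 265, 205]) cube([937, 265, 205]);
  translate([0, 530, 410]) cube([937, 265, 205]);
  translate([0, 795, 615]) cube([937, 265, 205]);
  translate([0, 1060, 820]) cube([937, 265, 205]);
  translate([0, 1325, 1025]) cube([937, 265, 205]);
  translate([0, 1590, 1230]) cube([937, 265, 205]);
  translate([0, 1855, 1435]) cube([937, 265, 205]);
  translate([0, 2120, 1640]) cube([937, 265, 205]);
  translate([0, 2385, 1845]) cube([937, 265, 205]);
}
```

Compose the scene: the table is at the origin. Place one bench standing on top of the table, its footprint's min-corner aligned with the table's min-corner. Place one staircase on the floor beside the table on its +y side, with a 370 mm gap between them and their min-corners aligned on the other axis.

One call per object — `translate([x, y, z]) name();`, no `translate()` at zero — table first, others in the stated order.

table();
translate([0, 0, 746]) bench();
translate([0, 1057, 0]) staircase();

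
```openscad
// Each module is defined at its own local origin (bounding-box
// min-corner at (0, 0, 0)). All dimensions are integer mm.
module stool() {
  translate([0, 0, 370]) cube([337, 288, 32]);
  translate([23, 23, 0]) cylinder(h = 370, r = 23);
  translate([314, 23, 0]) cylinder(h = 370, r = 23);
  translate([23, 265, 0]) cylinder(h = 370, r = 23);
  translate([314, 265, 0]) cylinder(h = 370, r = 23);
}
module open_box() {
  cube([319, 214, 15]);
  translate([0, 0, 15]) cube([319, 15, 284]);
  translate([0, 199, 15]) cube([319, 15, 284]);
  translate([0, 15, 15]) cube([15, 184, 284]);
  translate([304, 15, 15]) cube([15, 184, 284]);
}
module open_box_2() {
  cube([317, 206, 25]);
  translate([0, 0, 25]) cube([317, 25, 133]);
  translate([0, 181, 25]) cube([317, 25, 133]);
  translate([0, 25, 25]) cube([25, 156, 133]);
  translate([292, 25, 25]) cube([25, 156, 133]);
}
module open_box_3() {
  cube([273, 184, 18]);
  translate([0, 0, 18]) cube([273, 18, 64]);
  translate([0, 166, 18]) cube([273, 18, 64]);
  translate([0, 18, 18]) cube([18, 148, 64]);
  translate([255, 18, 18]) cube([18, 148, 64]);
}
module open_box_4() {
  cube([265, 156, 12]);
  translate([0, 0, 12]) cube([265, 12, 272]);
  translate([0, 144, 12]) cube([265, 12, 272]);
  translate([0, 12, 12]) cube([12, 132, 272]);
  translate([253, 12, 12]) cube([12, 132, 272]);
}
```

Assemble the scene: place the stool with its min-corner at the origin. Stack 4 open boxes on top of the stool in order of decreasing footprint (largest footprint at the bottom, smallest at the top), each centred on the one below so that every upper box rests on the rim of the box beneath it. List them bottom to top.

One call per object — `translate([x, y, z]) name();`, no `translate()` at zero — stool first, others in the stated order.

stool();
translate([9, 37, 402]) open_box();
translate([10, 41, 701]) open_box_2();
translate([32, 52, 859]) open_box_3();
translate([36, 66, 941]) open_box_4();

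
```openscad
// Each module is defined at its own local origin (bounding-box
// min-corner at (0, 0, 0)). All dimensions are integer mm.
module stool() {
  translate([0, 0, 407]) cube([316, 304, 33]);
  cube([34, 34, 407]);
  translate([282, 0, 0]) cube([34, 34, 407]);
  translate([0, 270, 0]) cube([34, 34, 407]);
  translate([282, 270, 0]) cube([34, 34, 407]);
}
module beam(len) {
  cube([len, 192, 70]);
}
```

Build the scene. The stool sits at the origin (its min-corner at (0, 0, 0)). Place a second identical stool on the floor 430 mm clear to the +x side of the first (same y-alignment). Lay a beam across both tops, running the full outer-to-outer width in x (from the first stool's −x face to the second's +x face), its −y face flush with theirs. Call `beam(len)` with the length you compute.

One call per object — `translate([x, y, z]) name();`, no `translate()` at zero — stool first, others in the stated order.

stool();
translate([746, 0, 0]) stool();
translate([0, 0, 440]) beam(1062);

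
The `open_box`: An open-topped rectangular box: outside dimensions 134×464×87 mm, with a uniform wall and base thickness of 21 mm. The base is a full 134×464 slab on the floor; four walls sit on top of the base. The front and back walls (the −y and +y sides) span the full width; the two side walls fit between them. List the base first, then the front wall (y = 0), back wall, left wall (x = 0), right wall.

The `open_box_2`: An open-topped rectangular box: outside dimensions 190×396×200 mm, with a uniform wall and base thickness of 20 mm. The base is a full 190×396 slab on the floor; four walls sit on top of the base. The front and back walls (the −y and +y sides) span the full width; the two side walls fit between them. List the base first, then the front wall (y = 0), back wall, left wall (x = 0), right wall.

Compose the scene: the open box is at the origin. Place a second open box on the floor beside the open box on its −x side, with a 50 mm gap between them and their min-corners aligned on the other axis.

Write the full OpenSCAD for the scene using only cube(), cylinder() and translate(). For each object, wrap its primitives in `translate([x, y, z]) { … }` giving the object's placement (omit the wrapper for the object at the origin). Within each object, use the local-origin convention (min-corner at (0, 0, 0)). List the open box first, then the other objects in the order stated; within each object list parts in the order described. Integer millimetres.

cube([134, 464, 21]);
translate([0, 0, 21]) cube([134, 21, 66]);
translate([0, 443, 21]) cube([134, 21, 66]);
translate([0, 21, 21]) cube([21, 422, 66]);
translate([113, 21, 21]) cube([21, 422, 66]);
translate([-240, 0, 0]) {
  cube([190, 396, 20]);
  translate([0, 0, 20]) cube([190, 20, 180]);
  translate([0, 376, 20]) cube([190, 20, 180]);
  translate([0, 20, 20]) cube([20, 356, 180]);
  translate([170, 20, 20]) cube([20, 356, 180]);
}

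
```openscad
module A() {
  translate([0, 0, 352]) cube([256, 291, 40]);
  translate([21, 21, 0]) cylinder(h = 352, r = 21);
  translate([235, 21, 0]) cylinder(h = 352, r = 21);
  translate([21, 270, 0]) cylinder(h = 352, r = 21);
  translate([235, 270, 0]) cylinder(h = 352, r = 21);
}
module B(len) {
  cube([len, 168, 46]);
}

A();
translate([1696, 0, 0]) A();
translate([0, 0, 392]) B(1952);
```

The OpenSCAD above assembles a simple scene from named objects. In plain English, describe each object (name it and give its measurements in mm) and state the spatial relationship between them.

A is a four-legged stool. The seat is a 256×291×40 mm slab whose top surface is at z = 392 mm; four round legs, each 42 mm in diameter, run from the floor (z = 0) to the underside of the seat, each leg's axis is inset half a diameter from the nearest pair of seat edges (so the leg's bounding box is flush with the corner).

B is a rectangular beam 1952 mm long (x), 168 mm deep (y), 46 mm thick (z).

The beam spans the tops of two stools placed 1440 mm apart, resting at z = 392 mm.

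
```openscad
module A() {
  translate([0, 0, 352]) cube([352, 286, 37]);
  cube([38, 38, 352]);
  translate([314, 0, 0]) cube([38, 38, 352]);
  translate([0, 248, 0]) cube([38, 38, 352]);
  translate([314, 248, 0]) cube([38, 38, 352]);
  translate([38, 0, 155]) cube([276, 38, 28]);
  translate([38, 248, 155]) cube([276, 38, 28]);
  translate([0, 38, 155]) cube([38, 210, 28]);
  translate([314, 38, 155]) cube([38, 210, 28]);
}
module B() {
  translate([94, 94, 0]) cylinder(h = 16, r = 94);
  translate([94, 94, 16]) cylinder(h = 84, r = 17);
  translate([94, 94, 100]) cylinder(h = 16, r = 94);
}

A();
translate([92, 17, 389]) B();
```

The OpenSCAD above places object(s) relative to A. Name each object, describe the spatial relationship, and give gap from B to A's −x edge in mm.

A is a stool. B is a spool. The spool is on top of the stool. The gap from the spool to the stool's −x edge is 92 mm.

The spool's min-x is at 92; the stool's min-x is 0; gap = 92 mm.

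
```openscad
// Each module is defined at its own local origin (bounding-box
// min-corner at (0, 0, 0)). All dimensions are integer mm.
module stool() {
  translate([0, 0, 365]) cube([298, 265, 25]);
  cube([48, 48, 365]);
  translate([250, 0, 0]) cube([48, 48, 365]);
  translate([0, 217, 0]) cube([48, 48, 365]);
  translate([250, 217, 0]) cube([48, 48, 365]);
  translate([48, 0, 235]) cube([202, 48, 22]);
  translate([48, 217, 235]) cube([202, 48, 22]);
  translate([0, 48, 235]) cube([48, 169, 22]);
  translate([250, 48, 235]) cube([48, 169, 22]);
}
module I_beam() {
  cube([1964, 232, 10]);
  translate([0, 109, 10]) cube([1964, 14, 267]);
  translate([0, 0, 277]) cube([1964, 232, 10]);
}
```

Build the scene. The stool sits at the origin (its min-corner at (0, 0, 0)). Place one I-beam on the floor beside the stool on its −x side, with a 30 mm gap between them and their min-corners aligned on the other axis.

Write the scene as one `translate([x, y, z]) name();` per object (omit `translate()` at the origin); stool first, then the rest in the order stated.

stool();
translate([-1994, 0, 0]) I_beam();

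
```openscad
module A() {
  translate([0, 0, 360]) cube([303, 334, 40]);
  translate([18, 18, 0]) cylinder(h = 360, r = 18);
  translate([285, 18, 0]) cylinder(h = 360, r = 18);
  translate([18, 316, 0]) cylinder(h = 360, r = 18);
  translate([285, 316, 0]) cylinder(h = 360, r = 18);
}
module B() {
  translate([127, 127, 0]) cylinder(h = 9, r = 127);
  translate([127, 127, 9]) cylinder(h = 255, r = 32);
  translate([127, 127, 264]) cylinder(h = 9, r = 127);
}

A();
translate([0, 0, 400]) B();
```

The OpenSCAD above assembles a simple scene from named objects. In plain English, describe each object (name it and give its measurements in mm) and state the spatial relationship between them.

A is a four-legged stool. The seat is a 303×334×40 mm slab whose top surface is at z = 400 mm; four round legs, each 36 mm in diameter, run from the floor (z = 0) to the underside of the seat, each leg's axis is inset half a diameter from the nearest pair of seat edges (so the leg's bounding box is flush with the corner).

B is a spool: two coaxial disc flanges of radius 127 mm and thickness 9 mm, joined by a core cylinder of radius 32 mm and height 255 mm. The lower flange rests on z = 0 and the three cylinders share a vertical axis.

The spool is on top of the stool.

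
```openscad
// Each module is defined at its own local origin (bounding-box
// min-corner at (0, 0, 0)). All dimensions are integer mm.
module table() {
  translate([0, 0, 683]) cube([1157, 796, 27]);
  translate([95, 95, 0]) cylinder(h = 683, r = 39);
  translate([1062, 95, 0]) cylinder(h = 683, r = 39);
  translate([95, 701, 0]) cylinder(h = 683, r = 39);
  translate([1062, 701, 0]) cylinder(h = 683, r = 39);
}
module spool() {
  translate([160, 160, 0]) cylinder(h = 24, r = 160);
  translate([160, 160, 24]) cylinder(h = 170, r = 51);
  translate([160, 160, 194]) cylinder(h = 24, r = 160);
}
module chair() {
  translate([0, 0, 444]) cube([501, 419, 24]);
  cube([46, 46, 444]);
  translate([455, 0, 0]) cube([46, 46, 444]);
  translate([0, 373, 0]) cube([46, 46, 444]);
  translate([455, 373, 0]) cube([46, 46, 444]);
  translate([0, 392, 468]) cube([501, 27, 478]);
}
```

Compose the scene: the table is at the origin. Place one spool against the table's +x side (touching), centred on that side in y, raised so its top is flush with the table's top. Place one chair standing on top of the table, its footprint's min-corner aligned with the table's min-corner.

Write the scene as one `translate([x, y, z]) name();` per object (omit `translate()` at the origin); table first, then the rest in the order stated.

table();
translate([1157, 238, 492]) spool();
translate([0, 0, 710]) chair();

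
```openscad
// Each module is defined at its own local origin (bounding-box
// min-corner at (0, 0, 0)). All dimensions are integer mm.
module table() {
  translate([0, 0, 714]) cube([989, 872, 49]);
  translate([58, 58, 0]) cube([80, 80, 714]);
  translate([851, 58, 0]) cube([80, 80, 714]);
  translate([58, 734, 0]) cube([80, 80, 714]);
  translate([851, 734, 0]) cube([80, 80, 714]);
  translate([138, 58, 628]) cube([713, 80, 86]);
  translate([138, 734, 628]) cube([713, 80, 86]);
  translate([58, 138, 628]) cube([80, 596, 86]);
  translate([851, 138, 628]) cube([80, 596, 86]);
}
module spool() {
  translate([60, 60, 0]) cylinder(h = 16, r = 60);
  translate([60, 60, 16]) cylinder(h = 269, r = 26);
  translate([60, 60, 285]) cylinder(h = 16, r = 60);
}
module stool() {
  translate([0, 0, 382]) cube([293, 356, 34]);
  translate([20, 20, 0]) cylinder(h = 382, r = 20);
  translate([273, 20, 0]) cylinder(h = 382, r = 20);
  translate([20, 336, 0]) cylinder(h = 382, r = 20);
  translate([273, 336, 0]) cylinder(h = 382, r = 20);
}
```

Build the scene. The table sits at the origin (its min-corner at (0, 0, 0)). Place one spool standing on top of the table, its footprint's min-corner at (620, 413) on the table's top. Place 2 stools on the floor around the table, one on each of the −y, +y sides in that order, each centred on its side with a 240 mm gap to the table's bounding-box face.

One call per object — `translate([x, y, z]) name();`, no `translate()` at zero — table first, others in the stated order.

table();
translate([620, 413, 763]) spool();
translate([348, -596, 0]) stool();
translate([348, 1112, 0]) stool();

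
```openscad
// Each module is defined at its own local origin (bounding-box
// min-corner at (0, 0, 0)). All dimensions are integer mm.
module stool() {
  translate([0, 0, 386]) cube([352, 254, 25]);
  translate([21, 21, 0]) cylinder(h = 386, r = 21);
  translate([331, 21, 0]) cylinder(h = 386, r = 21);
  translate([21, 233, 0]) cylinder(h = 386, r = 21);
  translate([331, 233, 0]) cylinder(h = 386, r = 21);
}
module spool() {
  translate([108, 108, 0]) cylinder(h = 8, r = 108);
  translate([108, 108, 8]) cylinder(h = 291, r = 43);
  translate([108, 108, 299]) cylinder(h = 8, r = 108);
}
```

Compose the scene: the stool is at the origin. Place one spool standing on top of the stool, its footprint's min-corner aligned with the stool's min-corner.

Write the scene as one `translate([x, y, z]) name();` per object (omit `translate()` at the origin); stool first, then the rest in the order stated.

stool();
translate([0, 0, 411]) spool();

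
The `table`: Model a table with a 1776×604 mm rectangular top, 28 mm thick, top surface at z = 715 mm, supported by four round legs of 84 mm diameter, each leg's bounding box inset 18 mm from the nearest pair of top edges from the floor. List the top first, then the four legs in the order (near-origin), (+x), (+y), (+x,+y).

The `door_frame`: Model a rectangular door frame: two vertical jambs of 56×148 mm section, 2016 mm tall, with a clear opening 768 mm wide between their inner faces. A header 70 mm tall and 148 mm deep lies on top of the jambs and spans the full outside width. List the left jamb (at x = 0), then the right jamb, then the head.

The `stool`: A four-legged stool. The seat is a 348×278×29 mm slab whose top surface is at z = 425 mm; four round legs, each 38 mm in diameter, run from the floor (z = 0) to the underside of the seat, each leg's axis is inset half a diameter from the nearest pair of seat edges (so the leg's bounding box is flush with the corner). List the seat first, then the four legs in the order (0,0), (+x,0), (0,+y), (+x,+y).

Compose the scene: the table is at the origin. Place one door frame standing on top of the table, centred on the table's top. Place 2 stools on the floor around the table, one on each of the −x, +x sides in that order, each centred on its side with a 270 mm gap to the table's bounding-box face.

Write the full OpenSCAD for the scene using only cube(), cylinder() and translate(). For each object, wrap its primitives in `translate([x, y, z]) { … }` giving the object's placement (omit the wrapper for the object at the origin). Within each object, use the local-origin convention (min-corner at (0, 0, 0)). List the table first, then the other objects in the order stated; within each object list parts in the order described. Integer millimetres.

translate([0, 0, 687]) cube([1776, 604, 28]);
translate([60, 60, 0]) cylinder(h = 687, r = 42);
translate([1716, 60, 0]) cylinder(h = 687, r = 42);
translate([60, 544, 0]) cylinder(h = 687, r = 42);
translate([1716, 544, 0]) cylinder(h = 687, r = 42);
translate([448, 228, 715]) {
  cube([56, 148, 2016]);
  translate([824, 0, 0]) cube([56, 148, 2016]);
  translate([0, 0, 2016]) cube([880, 148, 70]);
}
translate([-618, 163, 0]) {
  translate([0, 0, 396]) cube([348, 278, 29]);
  translate([19, 19, 0]) cylinder(h = 396, r = 19);
  translate([329, 19, 0]) cylinder(h = 396, r = 19);
  translate([19, 259, 0]) cylinder(h = 396, r = 19);
  translate([329, 259, 0]) cylinder(h = 396, r = 19);
}
translate([2046, 163, 0]) {
  translate([0, 0, 396]) cube([348, 278, 29]);
  translate([19, 19, 0]) cylinder(h = 396, r = 19);
  translate([329, 19, 0]) cylinder(h = 396, r = 19);
  translate([19, 259, 0]) cylinder(h = 396, r = 19);
  translate([329, 259, 0]) cylinder(h = 396, r = 19);
}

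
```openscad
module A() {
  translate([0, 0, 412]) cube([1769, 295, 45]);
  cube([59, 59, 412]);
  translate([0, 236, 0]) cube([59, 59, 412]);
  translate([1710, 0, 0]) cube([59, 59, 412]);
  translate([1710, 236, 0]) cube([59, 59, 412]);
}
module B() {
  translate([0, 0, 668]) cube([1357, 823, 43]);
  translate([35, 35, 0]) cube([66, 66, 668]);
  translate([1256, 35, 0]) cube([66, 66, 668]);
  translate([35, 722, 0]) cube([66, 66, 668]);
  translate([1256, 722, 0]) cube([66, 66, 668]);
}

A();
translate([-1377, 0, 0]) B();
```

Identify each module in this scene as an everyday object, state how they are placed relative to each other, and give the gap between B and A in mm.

The table's nearest face is 20 mm from the bench's −x face.

A is a bench. B is a table. The table is on the floor beside the bench on its −x side. The gap between the table and the bench is 20 mm.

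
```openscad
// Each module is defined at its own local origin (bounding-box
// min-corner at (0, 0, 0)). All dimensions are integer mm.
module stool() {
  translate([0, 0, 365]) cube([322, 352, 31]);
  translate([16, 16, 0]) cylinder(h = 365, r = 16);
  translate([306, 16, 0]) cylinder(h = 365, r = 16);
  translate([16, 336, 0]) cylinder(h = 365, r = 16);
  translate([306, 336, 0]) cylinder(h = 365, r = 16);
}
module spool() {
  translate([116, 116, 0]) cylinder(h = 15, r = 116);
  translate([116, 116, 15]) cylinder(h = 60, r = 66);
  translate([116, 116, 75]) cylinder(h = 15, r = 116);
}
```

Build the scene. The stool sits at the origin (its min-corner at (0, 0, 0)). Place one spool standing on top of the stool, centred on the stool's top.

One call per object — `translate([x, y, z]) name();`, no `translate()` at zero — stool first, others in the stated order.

stool();
translate([45, 60, 396]) spool();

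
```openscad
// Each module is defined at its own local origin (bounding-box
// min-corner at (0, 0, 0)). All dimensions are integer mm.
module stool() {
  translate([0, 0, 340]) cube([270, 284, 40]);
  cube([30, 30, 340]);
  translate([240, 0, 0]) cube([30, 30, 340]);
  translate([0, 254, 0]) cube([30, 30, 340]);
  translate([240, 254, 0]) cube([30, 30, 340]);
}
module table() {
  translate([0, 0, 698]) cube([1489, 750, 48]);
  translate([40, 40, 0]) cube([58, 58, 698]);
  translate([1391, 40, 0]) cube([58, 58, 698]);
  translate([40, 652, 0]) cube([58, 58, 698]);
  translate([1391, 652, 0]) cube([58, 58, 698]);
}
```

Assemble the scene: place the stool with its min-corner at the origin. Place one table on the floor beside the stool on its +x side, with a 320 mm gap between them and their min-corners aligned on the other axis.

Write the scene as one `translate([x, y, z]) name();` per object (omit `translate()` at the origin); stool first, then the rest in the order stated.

stool();
translate([590, 0, 0]) table();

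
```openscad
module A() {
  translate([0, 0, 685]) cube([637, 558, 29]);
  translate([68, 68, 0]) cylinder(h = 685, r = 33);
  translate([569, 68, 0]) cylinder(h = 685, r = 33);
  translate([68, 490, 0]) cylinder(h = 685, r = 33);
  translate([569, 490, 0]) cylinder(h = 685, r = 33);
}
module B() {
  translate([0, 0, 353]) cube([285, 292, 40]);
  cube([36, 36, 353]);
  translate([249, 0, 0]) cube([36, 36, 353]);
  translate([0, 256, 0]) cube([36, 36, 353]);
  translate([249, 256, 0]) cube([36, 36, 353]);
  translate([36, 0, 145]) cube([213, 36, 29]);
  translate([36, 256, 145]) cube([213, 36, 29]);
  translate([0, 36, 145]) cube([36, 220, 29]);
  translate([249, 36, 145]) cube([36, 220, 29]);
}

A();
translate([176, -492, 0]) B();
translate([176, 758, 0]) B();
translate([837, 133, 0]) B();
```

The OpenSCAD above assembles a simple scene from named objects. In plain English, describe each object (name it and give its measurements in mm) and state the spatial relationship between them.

A is a rectangular dining table. The top is 637×558×29 mm with its upper surface at z = 714 mm. It stands on four round legs of 66 mm diameter, each leg's bounding box inset 35 mm from the nearest pair of top edges, running from the floor to the underside of the top.

B is a simple wooden stool: a rectangular seat 285 mm (x) by 292 mm (y), 40 mm thick, top face at z = 393 mm, on four square legs, each 36×36 mm in cross-section. The legs rest on z = 0, each flush with a corner of the seat. Four stretchers, 36 mm wide and 29 mm tall, connect adjacent legs with their undersides at z = 145 mm, each running between the inner faces of the legs it joins and aligned with the legs' outer faces on the other axis.

Three stools sit around the table at the −y, +y, +x sides.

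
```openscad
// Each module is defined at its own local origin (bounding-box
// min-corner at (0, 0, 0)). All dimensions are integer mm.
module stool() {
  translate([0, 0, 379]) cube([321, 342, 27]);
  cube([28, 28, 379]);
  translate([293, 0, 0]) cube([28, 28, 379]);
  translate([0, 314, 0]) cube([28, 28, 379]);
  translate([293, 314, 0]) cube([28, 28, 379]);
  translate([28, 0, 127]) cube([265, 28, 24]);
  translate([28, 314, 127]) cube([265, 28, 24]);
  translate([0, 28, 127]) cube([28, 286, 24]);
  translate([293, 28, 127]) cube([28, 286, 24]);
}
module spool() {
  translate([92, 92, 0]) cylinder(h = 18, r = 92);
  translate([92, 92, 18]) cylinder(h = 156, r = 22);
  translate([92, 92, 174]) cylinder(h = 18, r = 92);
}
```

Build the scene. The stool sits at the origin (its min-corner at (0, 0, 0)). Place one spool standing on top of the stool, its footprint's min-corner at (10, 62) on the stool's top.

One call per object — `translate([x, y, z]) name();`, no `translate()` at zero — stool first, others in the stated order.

stool();
translate([10, 62, 406]) spool();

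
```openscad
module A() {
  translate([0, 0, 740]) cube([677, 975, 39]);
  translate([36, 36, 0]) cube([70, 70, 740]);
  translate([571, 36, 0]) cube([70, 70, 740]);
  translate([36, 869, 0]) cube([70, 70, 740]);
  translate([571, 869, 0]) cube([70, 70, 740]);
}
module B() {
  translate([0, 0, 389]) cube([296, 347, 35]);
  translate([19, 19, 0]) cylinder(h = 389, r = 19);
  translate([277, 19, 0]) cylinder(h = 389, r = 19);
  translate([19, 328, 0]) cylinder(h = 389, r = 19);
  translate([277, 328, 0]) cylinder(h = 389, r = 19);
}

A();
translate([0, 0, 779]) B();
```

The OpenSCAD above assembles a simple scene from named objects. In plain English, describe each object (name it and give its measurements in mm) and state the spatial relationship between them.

A is a table with a 677×975 mm rectangular top, 39 mm thick, top surface at z = 779 mm, supported by four 70×70 mm square legs, each inset 36 mm from the nearest pair of top edges, running from the floor.

B is a simple wooden stool: a rectangular seat 296 mm (x) by 347 mm (y), 35 mm thick, top face at z = 424 mm, on four round legs, each 38 mm in diameter. The legs rest on z = 0, each leg's axis is inset half a diameter from the nearest pair of seat edges (so the leg's bounding box is flush with the corner).

The stool is on top of the table.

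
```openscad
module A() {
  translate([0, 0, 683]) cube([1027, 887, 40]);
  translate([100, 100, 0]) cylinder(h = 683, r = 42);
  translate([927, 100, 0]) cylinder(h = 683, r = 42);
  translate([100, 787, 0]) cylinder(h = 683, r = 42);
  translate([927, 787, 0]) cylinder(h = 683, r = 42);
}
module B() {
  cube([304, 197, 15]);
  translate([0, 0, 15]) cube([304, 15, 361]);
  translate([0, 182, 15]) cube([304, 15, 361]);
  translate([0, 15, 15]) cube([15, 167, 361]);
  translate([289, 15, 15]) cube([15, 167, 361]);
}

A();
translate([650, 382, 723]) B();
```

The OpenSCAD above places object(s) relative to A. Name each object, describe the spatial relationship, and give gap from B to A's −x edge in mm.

A is a table. B is an open box. The open box is on top of the table. The gap from the open box to the table's −x edge is 650 mm.

The open box's min-x is at 650; the table's min-x is 0; gap = 650 mm.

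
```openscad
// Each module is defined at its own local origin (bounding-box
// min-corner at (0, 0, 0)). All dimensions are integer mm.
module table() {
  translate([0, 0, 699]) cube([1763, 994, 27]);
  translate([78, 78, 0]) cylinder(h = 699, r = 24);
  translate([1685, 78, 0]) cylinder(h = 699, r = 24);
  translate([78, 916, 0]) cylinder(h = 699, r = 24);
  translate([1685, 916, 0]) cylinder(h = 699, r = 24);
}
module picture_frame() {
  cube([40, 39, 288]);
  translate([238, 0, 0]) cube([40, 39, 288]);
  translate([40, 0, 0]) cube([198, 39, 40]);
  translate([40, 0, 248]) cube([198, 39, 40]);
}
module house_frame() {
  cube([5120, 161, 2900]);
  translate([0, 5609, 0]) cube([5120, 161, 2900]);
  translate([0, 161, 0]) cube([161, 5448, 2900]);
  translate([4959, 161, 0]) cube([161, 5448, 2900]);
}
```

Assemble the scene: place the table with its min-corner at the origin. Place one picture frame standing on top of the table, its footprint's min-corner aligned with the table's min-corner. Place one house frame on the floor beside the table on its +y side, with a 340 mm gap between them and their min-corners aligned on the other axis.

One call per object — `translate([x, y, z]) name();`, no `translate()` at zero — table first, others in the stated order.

table();
translate([0, 0, 726]) picture_frame();
translate([0, 1334, 0]) house_frame();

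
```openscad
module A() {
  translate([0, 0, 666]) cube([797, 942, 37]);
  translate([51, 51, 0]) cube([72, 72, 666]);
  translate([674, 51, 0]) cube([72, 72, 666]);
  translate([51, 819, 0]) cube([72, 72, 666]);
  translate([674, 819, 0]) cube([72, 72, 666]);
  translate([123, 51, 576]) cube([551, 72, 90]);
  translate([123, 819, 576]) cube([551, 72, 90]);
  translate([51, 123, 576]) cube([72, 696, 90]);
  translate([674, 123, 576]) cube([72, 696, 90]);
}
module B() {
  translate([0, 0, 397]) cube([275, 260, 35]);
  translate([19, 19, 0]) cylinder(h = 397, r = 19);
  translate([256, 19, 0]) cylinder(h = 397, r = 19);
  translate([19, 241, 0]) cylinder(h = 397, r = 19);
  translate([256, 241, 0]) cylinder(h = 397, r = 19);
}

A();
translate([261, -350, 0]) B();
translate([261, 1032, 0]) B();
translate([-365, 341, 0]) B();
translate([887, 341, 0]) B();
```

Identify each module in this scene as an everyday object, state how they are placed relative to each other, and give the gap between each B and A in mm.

A is a table. B is a stool. Four stools sit around the table at the −y, +y, −x, +x sides. The gap between each stool and the table is 90 mm.

Each stool's nearest face is 90 mm from the table's bounding box.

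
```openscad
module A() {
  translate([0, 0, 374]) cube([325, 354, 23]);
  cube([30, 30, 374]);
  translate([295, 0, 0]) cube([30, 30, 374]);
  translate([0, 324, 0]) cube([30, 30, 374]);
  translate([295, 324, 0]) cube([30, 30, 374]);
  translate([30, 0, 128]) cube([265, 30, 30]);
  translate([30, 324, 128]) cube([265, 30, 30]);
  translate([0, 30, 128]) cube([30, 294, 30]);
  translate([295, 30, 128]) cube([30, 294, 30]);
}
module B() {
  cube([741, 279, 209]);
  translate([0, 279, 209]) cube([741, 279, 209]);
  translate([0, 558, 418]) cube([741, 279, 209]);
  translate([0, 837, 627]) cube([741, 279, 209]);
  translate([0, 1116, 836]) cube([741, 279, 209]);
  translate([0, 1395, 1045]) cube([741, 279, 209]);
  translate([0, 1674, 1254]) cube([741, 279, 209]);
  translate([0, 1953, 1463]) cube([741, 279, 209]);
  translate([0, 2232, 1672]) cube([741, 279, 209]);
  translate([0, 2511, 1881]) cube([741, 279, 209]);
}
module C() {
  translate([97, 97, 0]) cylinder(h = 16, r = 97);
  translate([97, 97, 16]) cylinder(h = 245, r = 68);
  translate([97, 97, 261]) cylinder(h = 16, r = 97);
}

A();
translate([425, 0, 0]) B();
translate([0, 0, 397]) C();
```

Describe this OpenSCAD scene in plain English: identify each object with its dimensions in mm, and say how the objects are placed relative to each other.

A is a four-legged stool. The seat is 325×354 mm, 23 mm thick, top at z = 397 mm. It stands on four square legs, each 30×30 mm in cross-section, from z = 0 to the seat underside, each flush with a corner of the seat. Four stretchers, 30 mm wide and 30 mm tall, connect adjacent legs with their undersides at z = 128 mm, each running between the inner faces of the legs it joins and aligned with the legs' outer faces on the other axis.

B is a run of 10 identical solid stair steps. Each tread is 741×279 mm and each step block is 209 mm high. Step 1 rests on the floor; step k is offset from step 1 by (k−1)×279 mm in y and (k−1)×209 mm in z.

C is a spool: two coaxial disc flanges of radius 97 mm and thickness 16 mm, joined by a core cylinder of radius 68 mm and height 245 mm. The lower flange rests on z = 0 and the three cylinders share a vertical axis.

The staircase is on the floor beside the stool on its +x side. The spool is on top of the stool.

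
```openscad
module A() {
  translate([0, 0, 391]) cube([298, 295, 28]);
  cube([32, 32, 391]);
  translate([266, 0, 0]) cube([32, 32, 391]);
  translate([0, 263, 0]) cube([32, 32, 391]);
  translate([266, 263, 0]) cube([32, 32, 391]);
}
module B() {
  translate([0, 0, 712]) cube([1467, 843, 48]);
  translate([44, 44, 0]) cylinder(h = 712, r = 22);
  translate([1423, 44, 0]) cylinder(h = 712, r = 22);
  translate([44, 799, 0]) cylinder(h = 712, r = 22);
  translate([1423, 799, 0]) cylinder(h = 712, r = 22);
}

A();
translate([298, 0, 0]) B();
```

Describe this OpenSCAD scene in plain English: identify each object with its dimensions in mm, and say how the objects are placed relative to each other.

A is a four-legged stool. The seat is a 298×295×28 mm slab whose top surface is at z = 419 mm; four square legs, each 32×32 mm in cross-section, run from the floor (z = 0) to the underside of the seat, each flush with a corner of the seat.

B is a table: top 1467 mm (x) × 843 mm (y), 48 mm thick, upper face at z = 760 mm, on four round legs of 44 mm diameter, each leg's bounding box inset 22 mm from the nearest pair of top edges, running from z = 0 to the bottom of the top.

The table is against the stool's +x side, with their −y faces flush.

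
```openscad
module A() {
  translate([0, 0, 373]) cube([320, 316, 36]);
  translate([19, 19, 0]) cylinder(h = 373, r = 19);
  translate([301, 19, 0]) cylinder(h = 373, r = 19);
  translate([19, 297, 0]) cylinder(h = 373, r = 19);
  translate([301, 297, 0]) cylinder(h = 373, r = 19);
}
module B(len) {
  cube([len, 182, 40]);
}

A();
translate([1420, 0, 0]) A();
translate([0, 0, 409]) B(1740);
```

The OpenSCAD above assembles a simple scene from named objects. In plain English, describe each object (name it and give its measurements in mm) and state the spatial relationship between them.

A is a simple wooden stool: a rectangular seat 320 mm (x) by 316 mm (y), 36 mm thick, top face at z = 409 mm, on four round legs, each 38 mm in diameter. The legs rest on z = 0, each leg's axis is inset half a diameter from the nearest pair of seat edges (so the leg's bounding box is flush with the corner).

B is a rectangular beam 1740 mm long (x), 182 mm deep (y), 40 mm thick (z).

The beam spans the tops of two stools placed 1100 mm apart, resting at z = 409 mm.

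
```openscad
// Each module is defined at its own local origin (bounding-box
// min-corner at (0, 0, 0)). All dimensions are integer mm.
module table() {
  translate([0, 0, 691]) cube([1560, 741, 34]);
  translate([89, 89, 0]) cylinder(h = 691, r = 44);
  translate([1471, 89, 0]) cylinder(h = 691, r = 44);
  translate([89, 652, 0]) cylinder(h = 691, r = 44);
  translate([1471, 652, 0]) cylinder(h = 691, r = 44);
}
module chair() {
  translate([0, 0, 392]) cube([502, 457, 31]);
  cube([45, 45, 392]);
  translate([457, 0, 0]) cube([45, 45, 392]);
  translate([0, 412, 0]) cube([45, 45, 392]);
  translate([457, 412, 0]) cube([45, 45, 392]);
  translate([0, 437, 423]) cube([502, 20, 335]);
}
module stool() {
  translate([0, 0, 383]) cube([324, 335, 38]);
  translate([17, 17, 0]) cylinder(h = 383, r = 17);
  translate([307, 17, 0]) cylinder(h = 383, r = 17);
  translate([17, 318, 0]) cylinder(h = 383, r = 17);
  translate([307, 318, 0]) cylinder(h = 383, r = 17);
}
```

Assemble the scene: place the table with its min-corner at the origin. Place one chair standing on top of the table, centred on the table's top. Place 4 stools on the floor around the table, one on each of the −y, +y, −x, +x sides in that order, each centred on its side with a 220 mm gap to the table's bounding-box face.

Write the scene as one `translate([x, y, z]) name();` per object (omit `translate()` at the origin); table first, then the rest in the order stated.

table();
translate([529, 142, 725]) chair();
translate([618, -555, 0]) stool();
translate([618, 961, 0]) stool();
translate([-544, 203, 0]) stool();
translate([1780, 203, 0]) stool();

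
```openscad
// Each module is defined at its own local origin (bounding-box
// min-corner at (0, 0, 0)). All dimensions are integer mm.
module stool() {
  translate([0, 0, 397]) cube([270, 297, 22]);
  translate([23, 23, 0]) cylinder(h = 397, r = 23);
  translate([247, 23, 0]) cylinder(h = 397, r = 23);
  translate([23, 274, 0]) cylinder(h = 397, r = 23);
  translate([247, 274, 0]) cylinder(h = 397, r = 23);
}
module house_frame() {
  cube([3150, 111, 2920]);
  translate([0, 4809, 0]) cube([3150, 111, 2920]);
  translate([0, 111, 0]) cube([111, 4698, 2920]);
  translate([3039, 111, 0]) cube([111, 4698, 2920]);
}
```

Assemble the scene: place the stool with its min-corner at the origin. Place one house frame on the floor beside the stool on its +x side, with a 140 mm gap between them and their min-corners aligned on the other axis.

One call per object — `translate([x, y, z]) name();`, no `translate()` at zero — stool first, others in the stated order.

stool();
translate([410, 0, 0]) house_frame();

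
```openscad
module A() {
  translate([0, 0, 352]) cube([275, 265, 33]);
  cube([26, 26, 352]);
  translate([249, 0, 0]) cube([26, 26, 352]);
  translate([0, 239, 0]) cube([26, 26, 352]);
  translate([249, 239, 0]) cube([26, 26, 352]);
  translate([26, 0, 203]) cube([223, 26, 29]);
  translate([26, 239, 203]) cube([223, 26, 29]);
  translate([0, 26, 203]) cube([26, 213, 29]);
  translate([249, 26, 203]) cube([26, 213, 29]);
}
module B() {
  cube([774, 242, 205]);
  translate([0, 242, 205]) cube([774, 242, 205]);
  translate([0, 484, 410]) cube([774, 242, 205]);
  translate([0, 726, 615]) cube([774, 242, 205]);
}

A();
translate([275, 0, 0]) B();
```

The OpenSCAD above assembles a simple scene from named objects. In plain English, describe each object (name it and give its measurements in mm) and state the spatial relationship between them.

A is a simple wooden stool: a rectangular seat 275 mm (x) by 265 mm (y), 33 mm thick, top face at z = 385 mm, on four square legs, each 26×26 mm in cross-section. The legs rest on z = 0, each flush with a corner of the seat. Four stretchers, 26 mm wide and 29 mm tall, connect adjacent legs with their undersides at z = 203 mm, each running between the inner faces of the legs it joins and aligned with the legs' outer faces on the other axis.

B is a run of 4 identical solid stair steps. Each tread is 774×242 mm and each step block is 205 mm high. Step 1 rests on the floor; step k is offset from step 1 by (k−1)×242 mm in y and (k−1)×205 mm in z.

The staircase is against the stool's +x side, with their −y faces flush.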